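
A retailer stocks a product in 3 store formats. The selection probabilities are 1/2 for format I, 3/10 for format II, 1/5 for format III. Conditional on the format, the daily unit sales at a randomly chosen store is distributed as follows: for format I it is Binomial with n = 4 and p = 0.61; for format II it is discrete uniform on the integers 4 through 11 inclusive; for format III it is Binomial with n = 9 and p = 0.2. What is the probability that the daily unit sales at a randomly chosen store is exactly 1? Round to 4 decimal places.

Conditional on each format, P(X = 1): I: 0.144738; II: 0; III: 0.30199.
By total probability, P(X = 1) = 0.5·0.144738 + 0.3·0 + 0.2·0.30199 = 0.132767.

0.1328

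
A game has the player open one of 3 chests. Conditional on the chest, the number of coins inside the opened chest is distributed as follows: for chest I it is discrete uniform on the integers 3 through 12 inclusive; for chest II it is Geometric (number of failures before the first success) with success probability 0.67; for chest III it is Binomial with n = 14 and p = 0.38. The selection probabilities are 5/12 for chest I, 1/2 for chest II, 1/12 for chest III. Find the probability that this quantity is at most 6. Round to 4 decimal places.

0.7286

Conditional on each chest, P(X ≤ 6): I: 0.4; II: 0.999574; III: 0.745548.
By total probability, P(X ≤ 6) = 0.416667·0.4 + 0.5·0.999574 + 0.0833333·0.745548 = 0.728583.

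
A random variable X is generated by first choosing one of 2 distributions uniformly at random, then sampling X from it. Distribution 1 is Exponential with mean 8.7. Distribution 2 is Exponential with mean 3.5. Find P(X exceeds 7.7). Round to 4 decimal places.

0.2617

Conditional on each component, P(X > 7.7): 1: 0.41269; 2: 0.110803.
By total probability, P(X > 7.7) = 0.5·0.41269 + 0.5·0.110803 = 0.261747.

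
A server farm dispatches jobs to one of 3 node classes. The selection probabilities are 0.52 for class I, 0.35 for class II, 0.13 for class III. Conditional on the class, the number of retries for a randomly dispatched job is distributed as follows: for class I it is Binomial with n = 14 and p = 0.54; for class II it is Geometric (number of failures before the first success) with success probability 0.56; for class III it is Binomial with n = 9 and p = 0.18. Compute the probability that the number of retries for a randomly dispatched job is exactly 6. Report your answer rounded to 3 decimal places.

0.079

Conditional on each class, P(X = 6): I: 0.149273; II: 0.00406354; III: 0.00157527.
By total probability, P(X = 6) = 0.52·0.149273 + 0.35·0.00406354 + 0.13·0.00157527 = 0.0792489.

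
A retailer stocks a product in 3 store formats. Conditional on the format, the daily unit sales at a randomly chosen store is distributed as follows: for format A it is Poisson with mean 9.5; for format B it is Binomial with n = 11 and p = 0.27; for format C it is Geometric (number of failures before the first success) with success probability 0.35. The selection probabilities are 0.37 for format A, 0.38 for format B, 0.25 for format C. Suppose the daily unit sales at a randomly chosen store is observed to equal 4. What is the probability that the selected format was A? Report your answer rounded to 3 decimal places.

0.095

Likelihoods P(X=4 | ·): A: 0.025403; B: 0.193744; C: 0.0624772.
Posterior ∝ prior × likelihood. Numerator for A: 0.37·0.025403 = 0.00939912.
Normalizing constant: 0.37·0.025403 + 0.38·0.193744 + 0.25·0.0624772 = 0.0986413.
P(A | observation) = 0.00939912 / 0.0986413 = 0.0952859.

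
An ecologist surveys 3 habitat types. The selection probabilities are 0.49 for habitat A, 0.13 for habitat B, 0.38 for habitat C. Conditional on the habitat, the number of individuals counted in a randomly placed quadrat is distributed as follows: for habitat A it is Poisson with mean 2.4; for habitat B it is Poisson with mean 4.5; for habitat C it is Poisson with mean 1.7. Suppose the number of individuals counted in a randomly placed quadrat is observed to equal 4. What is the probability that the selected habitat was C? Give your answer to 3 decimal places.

0.219

Likelihoods P(X=4 | ·): A: 0.125408; B: 0.189808; C: 0.0635746.
Posterior ∝ prior × likelihood. Numerator for C: 0.38·0.0635746 = 0.0241584.
Normalizing constant: 0.49·0.125408 + 0.13·0.189808 + 0.38·0.0635746 = 0.110284.
P(C | observation) = 0.0241584 / 0.110284 = 0.219057.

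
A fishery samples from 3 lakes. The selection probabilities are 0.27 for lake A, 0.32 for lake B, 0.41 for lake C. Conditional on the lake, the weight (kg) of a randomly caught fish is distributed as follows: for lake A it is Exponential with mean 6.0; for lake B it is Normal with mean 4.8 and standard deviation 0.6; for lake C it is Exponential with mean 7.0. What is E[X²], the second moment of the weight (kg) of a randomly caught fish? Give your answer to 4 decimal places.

For each component E[X²] = Var + (mean)², giving A: 72; B: 23.4; C: 98.
Overall E[X²] = 0.27·72 + 0.32·23.4 + 0.41·98 = 67.108.

67.1080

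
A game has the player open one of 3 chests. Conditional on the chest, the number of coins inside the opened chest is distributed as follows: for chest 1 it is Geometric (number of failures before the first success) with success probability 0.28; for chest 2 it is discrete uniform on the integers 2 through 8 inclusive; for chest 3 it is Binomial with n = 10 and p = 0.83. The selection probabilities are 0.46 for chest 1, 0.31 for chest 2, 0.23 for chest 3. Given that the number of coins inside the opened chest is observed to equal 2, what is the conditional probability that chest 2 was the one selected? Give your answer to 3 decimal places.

0.399

Likelihoods P(X=2 | ·): 1: 0.145152; 2: 0.142857; 3: 2.16252e-05.
Posterior ∝ prior × likelihood. Numerator for 2: 0.31·0.142857 = 0.0442857.
Normalizing constant: 0.46·0.145152 + 0.31·0.142857 + 0.23·2.16252e-05 = 0.111061.
P(2 | observation) = 0.0442857 / 0.111061 = 0.398753.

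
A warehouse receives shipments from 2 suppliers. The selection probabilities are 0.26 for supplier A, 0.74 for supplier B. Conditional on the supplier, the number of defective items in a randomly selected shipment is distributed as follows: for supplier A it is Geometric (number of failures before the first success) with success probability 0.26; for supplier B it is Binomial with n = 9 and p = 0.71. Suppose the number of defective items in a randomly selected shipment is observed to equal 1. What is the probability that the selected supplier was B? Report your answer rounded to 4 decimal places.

Likelihoods P(X=1 | ·): A: 0.1924; B: 0.000319657.
Posterior ∝ prior × likelihood. Numerator for B: 0.74·0.000319657 = 0.000236547.
Normalizing constant: 0.26·0.1924 + 0.74·0.000319657 = 0.0502605.
P(B | observation) = 0.000236547 / 0.0502605 = 0.00470641.

0.0047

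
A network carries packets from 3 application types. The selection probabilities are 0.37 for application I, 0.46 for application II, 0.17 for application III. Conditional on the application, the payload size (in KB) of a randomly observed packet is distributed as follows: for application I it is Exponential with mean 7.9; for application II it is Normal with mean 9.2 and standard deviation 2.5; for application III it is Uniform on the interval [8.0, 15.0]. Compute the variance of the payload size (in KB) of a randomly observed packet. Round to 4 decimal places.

28.1774

Per component, I: μ=7.9, E[X²]=124.82; II: μ=9.2, E[X²]=90.89; III: μ=11.5, E[X²]=136.333.
E[X] = 0.37·7.9 + 0.46·9.2 + 0.17·11.5 = 9.11.
E[X²] = 0.37·124.82 + 0.46·90.89 + 0.17·136.333 = 111.169.
Var(X) = E[X²] − (E[X])² = 111.169 − 82.9921 = 28.1774.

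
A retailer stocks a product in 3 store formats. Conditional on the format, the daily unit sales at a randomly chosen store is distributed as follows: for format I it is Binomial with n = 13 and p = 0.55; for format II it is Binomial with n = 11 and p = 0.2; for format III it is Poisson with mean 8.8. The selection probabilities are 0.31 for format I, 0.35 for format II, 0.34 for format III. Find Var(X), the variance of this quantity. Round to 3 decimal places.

12.735

Per component, I: μ=7.15, E[X²]=54.34; II: μ=2.2, E[X²]=6.6; III: μ=8.8, E[X²]=86.24.
E[X] = 0.31·7.15 + 0.35·2.2 + 0.34·8.8 = 5.9785.
E[X²] = 0.31·54.34 + 0.35·6.6 + 0.34·86.24 = 48.477.
Var(X) = E[X²] − (E[X])² = 48.477 − 35.7425 = 12.7345.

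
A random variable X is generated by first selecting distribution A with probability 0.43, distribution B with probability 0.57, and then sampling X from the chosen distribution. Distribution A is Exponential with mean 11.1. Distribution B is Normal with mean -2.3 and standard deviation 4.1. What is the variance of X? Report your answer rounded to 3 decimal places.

106.572

Per component, A: μ=11.1, E[X²]=246.42; B: μ=-2.3, E[X²]=22.1.
E[X] = 0.43·11.1 + 0.57·-2.3 = 3.462.
E[X²] = 0.43·246.42 + 0.57·22.1 = 118.558.
Var(X) = E[X²] − (E[X])² = 118.558 − 11.9854 = 106.572.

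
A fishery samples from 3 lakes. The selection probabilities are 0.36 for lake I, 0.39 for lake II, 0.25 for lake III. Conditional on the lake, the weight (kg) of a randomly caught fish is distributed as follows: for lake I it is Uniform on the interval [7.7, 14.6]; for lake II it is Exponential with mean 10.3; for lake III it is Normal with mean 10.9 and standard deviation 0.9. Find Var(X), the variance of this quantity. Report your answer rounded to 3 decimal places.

Per component, I: μ=11.15, E[X²]=128.29; II: μ=10.3, E[X²]=212.18; III: μ=10.9, E[X²]=119.62.
E[X] = 0.36·11.15 + 0.39·10.3 + 0.25·10.9 = 10.756.
E[X²] = 0.36·128.29 + 0.39·212.18 + 0.25·119.62 = 158.84.
Var(X) = E[X²] − (E[X])² = 158.84 − 115.692 = 43.1481.

43.148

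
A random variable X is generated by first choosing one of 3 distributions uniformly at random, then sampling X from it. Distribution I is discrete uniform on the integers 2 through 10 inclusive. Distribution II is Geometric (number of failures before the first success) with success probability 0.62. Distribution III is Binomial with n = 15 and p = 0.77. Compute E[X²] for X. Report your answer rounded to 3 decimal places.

60.030

For each component E[X²] = Var + (mean)², giving I: 42.6667; II: 1.3642; III: 136.059.
Overall E[X²] = 0.333333·42.6667 + 0.333333·1.3642 + 0.333333·136.059 = 60.03.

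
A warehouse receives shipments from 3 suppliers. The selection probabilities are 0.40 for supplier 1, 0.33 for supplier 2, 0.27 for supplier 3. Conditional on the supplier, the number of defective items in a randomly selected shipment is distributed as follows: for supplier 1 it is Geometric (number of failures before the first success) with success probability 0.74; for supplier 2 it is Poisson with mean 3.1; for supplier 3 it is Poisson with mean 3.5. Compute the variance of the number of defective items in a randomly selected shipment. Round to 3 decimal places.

Per component, 1: μ=0.351351, E[X²]=0.598247; 2: μ=3.1, E[X²]=12.71; 3: μ=3.5, E[X²]=15.75.
E[X] = 0.4·0.351351 + 0.33·3.1 + 0.27·3.5 = 2.10854.
E[X²] = 0.4·0.598247 + 0.33·12.71 + 0.27·15.75 = 8.6861.
Var(X) = E[X²] − (E[X])² = 8.6861 − 4.44594 = 4.24016.

4.240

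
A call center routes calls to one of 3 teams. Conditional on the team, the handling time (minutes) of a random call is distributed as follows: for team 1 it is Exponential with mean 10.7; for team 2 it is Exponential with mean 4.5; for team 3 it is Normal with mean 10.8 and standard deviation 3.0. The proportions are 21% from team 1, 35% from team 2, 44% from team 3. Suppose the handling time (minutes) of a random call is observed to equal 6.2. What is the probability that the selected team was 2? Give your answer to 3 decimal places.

Likelihoods f(6.2 | ·): 1: 0.0523563; 2: 0.0560307; 3: 0.0410442.
Posterior ∝ prior × likelihood. Numerator for 2: 0.35·0.0560307 = 0.0196108.
Normalizing constant: 0.21·0.0523563 + 0.35·0.0560307 + 0.44·0.0410442 = 0.048665.
P(2 | observation) = 0.0196108 / 0.048665 = 0.402974.

0.403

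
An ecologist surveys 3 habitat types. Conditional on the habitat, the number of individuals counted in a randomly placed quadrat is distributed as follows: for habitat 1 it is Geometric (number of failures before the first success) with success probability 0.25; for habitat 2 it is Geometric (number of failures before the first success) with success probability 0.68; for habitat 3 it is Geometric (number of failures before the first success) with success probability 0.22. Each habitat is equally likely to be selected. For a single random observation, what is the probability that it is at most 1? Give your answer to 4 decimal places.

0.5756

Conditional on each habitat, P(X ≤ 1): 1: 0.4375; 2: 0.8976; 3: 0.3916.
By total probability, P(X ≤ 1) = 0.333333·0.4375 + 0.333333·0.8976 + 0.333333·0.3916 = 0.575567.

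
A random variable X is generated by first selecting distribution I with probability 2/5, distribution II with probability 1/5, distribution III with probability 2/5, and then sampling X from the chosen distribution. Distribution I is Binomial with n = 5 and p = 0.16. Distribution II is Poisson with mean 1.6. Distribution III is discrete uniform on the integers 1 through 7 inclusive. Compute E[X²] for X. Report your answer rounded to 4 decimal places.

9.3568

For each component E[X²] = Var + (mean)², giving I: 1.312; II: 4.16; III: 20.
Overall E[X²] = 0.4·1.312 + 0.2·4.16 + 0.4·20 = 9.3568.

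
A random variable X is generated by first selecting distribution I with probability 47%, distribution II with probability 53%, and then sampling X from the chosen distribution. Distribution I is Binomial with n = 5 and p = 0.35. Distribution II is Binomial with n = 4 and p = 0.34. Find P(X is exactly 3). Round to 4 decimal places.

0.1401

Conditional on each component, P(X = 3): I: 0.181147; II: 0.103763.
By total probability, P(X = 3) = 0.47·0.181147 + 0.53·0.103763 = 0.140133.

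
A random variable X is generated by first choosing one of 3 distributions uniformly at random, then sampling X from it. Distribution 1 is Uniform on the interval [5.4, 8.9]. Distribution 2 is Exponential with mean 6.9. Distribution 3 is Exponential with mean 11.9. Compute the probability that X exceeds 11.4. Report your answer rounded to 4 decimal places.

Conditional on each component, P(X > 11.4): 1: 0; 2: 0.191633; 3: 0.383666.
By total probability, P(X > 11.4) = 0.333333·0 + 0.333333·0.191633 + 0.333333·0.383666 = 0.191766.

0.1918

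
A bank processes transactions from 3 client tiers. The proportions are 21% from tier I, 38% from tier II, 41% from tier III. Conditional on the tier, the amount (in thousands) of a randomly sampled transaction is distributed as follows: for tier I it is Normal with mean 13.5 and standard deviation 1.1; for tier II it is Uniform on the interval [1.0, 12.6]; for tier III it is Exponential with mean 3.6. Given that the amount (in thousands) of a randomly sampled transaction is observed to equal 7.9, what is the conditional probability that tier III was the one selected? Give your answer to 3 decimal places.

Likelihoods f(7.9 | ·): I: 8.54349e-07; II: 0.0862069; III: 0.0309501.
Posterior ∝ prior × likelihood. Numerator for III: 0.41·0.0309501 = 0.0126896.
Normalizing constant: 0.21·8.54349e-07 + 0.38·0.0862069 + 0.41·0.0309501 = 0.0454484.
P(III | observation) = 0.0126896 / 0.0454484 = 0.279208.

0.279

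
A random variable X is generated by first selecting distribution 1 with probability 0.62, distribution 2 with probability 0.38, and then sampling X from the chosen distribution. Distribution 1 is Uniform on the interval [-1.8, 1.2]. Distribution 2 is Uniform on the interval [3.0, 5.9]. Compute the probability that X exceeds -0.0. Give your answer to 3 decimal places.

Conditional on each component, P(X > -0.0): 1: 0.4; 2: 1.
By total probability, P(X > -0.0) = 0.62·0.4 + 0.38·1 = 0.628.

0.628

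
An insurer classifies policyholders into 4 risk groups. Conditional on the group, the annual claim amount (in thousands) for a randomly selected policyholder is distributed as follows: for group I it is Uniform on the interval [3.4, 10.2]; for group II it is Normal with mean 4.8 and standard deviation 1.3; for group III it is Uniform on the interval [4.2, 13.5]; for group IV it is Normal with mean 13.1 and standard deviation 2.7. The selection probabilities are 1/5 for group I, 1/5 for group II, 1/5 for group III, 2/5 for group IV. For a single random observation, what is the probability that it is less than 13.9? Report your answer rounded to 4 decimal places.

Conditional on each group, P(X < 13.9): I: 1; II: 1; III: 1; IV: 0.616498.
By total probability, P(X < 13.9) = 0.2·1 + 0.2·1 + 0.2·1 + 0.4·0.616498 = 0.846599.

0.8466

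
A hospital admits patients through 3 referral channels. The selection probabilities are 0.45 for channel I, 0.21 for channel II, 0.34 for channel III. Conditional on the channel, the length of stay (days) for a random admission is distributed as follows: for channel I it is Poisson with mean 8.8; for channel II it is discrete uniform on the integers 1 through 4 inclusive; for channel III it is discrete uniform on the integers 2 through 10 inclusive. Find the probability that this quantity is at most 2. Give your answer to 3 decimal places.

0.146

Conditional on each channel, P(X ≤ 2): I: 0.00731357; II: 0.5; III: 0.111111.
By total probability, P(X ≤ 2) = 0.45·0.00731357 + 0.21·0.5 + 0.34·0.111111 = 0.146069.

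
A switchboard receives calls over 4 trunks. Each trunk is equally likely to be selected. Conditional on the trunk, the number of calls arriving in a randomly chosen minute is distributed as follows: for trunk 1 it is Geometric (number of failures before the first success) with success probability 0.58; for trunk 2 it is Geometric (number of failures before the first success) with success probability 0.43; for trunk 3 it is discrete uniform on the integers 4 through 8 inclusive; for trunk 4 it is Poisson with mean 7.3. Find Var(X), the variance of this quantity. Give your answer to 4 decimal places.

11.5748

Per component, 1: μ=0.724138, E[X²]=1.77289; 2: μ=1.32558, E[X²]=4.83991; 3: μ=6, E[X²]=38; 4: μ=7.3, E[X²]=60.59.
E[X] = 0.25·0.724138 + 0.25·1.32558 + 0.25·6 + 0.25·7.3 = 3.83743.
E[X²] = 0.25·1.77289 + 0.25·4.83991 + 0.25·38 + 0.25·60.59 = 26.3007.
Var(X) = E[X²] − (E[X])² = 26.3007 − 14.7259 = 11.5748.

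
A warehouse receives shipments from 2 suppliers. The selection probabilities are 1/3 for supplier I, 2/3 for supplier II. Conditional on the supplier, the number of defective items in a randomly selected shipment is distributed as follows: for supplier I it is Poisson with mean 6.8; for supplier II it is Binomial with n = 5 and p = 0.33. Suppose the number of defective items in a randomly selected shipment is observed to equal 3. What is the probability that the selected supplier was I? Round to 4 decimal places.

0.1532

Likelihoods P(X=3 | ·): I: 0.0583678; II: 0.161321.
Posterior ∝ prior × likelihood. Numerator for I: 0.333333·0.0583678 = 0.0194559.
Normalizing constant: 0.333333·0.0583678 + 0.666667·0.161321 = 0.127003.
P(I | observation) = 0.0194559 / 0.127003 = 0.153192.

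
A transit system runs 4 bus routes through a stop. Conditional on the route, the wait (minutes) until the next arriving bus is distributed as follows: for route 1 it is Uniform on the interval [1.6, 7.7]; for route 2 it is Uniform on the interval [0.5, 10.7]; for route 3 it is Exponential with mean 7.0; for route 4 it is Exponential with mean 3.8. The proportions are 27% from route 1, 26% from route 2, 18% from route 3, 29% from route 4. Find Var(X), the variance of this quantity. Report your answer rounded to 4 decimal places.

17.3579

Per component, 1: μ=4.65, E[X²]=24.7233; 2: μ=5.6, E[X²]=40.03; 3: μ=7, E[X²]=98; 4: μ=3.8, E[X²]=28.88.
E[X] = 0.27·4.65 + 0.26·5.6 + 0.18·7 + 0.29·3.8 = 5.0735.
E[X²] = 0.27·24.7233 + 0.26·40.03 + 0.18·98 + 0.29·28.88 = 43.0983.
Var(X) = E[X²] − (E[X])² = 43.0983 − 25.7404 = 17.3579.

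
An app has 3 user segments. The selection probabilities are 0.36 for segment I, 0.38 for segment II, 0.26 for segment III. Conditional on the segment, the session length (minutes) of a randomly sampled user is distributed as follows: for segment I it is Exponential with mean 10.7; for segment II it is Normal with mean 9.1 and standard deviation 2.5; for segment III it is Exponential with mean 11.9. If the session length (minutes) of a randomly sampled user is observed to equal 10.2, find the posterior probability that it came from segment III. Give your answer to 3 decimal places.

0.120

Likelihoods f(10.2 | ·): I: 0.036026; II: 0.144854; III: 0.0356616.
Posterior ∝ prior × likelihood. Numerator for III: 0.26·0.0356616 = 0.00927201.
Normalizing constant: 0.36·0.036026 + 0.38·0.144854 + 0.26·0.0356616 = 0.0772859.
P(III | observation) = 0.00927201 / 0.0772859 = 0.11997.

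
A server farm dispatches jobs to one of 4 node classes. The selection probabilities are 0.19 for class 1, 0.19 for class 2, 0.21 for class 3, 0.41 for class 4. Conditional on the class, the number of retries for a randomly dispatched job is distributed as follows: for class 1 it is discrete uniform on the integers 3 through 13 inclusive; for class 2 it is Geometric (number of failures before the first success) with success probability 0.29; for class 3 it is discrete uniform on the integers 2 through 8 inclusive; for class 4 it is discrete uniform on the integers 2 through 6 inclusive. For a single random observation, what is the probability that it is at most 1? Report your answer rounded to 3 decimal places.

0.094

Conditional on each class, P(X ≤ 1): 1: 0; 2: 0.4959; 3: 0; 4: 0.
By total probability, P(X ≤ 1) = 0.19·0 + 0.19·0.4959 + 0.21·0 + 0.41·0 = 0.094221.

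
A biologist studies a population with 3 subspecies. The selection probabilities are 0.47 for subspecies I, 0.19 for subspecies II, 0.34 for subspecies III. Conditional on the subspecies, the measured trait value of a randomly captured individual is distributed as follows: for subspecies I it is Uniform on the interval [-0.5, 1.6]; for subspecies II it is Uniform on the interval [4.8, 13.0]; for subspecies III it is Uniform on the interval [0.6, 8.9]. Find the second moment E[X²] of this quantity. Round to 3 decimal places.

26.053

For each component E[X²] = Var + (mean)², giving I: 0.67; II: 84.8133; III: 28.3033.
Overall E[X²] = 0.47·0.67 + 0.19·84.8133 + 0.34·28.3033 = 26.0526.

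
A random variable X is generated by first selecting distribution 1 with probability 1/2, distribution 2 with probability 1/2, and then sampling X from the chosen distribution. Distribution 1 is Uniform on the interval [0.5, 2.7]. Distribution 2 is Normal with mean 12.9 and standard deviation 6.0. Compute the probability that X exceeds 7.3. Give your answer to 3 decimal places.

Conditional on each component, P(X > 7.3): 1: 0; 2: 0.824676.
By total probability, P(X > 7.3) = 0.5·0 + 0.5·0.824676 = 0.412338.

0.412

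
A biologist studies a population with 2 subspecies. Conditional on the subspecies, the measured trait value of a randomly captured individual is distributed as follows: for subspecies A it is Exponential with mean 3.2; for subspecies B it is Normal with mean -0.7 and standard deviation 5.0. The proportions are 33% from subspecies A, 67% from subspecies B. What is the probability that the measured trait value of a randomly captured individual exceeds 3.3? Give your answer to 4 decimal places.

Conditional on each subspecies, P(X > 3.3): A: 0.356561; B: 0.211855.
By total probability, P(X > 3.3) = 0.33·0.356561 + 0.67·0.211855 = 0.259608.

0.2596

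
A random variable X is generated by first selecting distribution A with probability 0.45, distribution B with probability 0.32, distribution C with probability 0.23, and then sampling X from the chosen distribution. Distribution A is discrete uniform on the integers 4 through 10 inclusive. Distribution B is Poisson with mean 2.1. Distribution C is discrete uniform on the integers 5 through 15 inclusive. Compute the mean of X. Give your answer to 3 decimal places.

Component means — A: 7; B: 2.1; C: 10.
E[X] = 0.45·7 + 0.32·2.1 + 0.23·10 = 6.122.

6.122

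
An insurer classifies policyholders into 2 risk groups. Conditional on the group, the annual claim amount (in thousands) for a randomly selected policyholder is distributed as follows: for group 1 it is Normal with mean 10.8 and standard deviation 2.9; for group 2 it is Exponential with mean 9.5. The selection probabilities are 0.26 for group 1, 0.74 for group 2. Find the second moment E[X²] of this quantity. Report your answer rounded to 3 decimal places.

166.083

For each component E[X²] = Var + (mean)², giving 1: 125.05; 2: 180.5.
Overall E[X²] = 0.26·125.05 + 0.74·180.5 = 166.083.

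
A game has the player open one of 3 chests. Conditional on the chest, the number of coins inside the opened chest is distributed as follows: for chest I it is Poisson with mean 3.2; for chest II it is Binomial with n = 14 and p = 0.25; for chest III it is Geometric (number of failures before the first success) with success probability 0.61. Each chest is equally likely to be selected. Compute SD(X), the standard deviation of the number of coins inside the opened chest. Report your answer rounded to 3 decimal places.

1.985

Per component, I: μ=3.2, E[X²]=13.44; II: μ=3.5, E[X²]=14.875; III: μ=0.639344, E[X²]=1.45687.
E[X] = 0.333333·3.2 + 0.333333·3.5 + 0.333333·0.639344 = 2.44645.
E[X²] = 0.333333·13.44 + 0.333333·14.875 + 0.333333·1.45687 = 9.92396.
Var(X) = E[X²] − (E[X])² = 9.92396 − 5.98511 = 3.93885.
SD(X) = √3.93885 = 1.98465.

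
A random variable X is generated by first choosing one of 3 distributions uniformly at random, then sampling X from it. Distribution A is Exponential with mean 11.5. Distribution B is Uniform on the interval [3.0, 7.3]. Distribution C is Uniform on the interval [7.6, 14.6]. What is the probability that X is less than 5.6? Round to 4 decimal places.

Conditional on each component, P(X < 5.6): A: 0.385506; B: 0.604651; C: 0.
By total probability, P(X < 5.6) = 0.333333·0.385506 + 0.333333·0.604651 + 0.333333·0 = 0.330052.

0.3301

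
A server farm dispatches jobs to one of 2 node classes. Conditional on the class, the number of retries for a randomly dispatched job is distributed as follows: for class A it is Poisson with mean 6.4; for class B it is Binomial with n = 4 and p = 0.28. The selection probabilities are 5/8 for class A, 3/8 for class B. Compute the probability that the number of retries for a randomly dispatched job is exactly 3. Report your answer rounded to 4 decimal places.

0.0691

Conditional on each class, P(X = 3): A: 0.0725945; B: 0.0632218.
By total probability, P(X = 3) = 0.625·0.0725945 + 0.375·0.0632218 = 0.0690798.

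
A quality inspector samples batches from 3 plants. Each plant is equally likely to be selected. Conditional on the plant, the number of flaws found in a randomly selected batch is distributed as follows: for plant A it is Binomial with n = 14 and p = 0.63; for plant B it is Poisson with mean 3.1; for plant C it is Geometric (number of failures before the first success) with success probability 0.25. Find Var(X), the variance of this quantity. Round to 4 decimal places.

Per component, A: μ=8.82, E[X²]=81.0558; B: μ=3.1, E[X²]=12.71; C: μ=3, E[X²]=21.
E[X] = 0.333333·8.82 + 0.333333·3.1 + 0.333333·3 = 4.97333.
E[X²] = 0.333333·81.0558 + 0.333333·12.71 + 0.333333·21 = 38.2553.
Var(X) = E[X²] − (E[X])² = 38.2553 − 24.734 = 13.5212.

13.5212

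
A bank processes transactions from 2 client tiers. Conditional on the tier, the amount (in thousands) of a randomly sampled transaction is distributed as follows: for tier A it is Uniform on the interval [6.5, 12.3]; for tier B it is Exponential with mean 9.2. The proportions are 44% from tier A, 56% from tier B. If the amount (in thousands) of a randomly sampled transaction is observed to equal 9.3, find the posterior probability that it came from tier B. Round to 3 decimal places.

Likelihoods f(9.3 | ·): A: 0.172414; B: 0.0395546.
Posterior ∝ prior × likelihood. Numerator for B: 0.56·0.0395546 = 0.0221506.
Normalizing constant: 0.44·0.172414 + 0.56·0.0395546 = 0.0980127.
P(B | observation) = 0.0221506 / 0.0980127 = 0.225997.

0.226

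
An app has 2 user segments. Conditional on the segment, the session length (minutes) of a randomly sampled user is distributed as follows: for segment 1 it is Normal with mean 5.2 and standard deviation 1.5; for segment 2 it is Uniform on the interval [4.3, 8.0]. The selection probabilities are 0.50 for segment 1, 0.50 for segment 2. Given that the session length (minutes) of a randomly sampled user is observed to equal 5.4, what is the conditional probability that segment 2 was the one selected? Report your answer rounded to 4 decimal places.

Likelihoods f(5.4 | ·): 1: 0.263608; 2: 0.27027.
Posterior ∝ prior × likelihood. Numerator for 2: 0.5·0.27027 = 0.135135.
Normalizing constant: 0.5·0.263608 + 0.5·0.27027 = 0.266939.
P(2 | observation) = 0.135135 / 0.266939 = 0.50624.

0.5062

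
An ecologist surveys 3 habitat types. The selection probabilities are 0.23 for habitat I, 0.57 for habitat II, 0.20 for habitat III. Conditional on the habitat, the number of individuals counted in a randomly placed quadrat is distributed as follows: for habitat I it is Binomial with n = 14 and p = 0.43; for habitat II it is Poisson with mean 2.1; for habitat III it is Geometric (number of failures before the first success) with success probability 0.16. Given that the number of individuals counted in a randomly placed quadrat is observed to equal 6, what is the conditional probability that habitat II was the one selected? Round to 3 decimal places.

0.122

Likelihoods P(X=6 | ·): I: 0.211527; II: 0.014587; III: 0.0562077.
Posterior ∝ prior × likelihood. Numerator for II: 0.57·0.014587 = 0.00831457.
Normalizing constant: 0.23·0.211527 + 0.57·0.014587 + 0.2·0.0562077 = 0.0682072.
P(II | observation) = 0.00831457 / 0.0682072 = 0.121902.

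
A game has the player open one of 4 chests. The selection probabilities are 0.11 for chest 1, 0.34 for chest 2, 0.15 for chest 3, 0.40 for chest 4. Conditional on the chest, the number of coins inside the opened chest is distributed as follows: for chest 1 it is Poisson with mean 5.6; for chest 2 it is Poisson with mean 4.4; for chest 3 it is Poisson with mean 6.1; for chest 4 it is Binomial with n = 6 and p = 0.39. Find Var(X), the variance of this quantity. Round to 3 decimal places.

5.696

Per component, 1: μ=5.6, E[X²]=36.96; 2: μ=4.4, E[X²]=23.76; 3: μ=6.1, E[X²]=43.31; 4: μ=2.34, E[X²]=6.903.
E[X] = 0.11·5.6 + 0.34·4.4 + 0.15·6.1 + 0.4·2.34 = 3.963.
E[X²] = 0.11·36.96 + 0.34·23.76 + 0.15·43.31 + 0.4·6.903 = 21.4017.
Var(X) = E[X²] − (E[X])² = 21.4017 − 15.7054 = 5.69633.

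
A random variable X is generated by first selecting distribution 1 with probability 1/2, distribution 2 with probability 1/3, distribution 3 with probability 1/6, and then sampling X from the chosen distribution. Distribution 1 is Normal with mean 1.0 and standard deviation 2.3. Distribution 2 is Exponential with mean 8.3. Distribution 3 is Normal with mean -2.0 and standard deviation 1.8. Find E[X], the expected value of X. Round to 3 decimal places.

2.933

Component means — 1: 1; 2: 8.3; 3: -2.
E[X] = 0.5·1 + 0.333333·8.3 + 0.166667·-2 = 2.93333.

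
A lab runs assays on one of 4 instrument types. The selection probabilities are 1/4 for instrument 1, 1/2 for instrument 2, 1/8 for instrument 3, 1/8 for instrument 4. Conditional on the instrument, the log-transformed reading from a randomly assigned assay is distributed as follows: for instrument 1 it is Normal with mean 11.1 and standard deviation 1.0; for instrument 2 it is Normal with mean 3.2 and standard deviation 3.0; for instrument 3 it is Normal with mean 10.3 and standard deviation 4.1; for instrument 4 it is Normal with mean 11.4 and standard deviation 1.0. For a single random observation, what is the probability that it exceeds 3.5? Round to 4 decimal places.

Conditional on each instrument, P(X > 3.5): 1: 1; 2: 0.460172; 3: 0.951395; 4: 1.
By total probability, P(X > 3.5) = 0.25·1 + 0.5·0.460172 + 0.125·0.951395 + 0.125·1 = 0.724011.

0.7240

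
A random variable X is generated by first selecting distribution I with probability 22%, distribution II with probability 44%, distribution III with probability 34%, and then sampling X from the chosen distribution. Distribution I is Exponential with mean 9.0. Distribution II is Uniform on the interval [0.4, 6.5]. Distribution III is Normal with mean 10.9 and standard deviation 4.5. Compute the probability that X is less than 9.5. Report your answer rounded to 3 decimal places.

0.712

Conditional on each component, P(X < 9.5): I: 0.652001; II: 1; III: 0.377858.
By total probability, P(X < 9.5) = 0.22·0.652001 + 0.44·1 + 0.34·0.377858 = 0.711912.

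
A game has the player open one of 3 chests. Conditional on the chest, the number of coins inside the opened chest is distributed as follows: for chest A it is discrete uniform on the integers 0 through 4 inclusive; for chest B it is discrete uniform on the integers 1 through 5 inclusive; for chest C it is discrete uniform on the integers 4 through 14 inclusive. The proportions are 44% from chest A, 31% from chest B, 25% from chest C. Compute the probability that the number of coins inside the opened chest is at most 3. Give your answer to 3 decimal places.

Conditional on each chest, P(X ≤ 3): A: 0.8; B: 0.6; C: 0.
By total probability, P(X ≤ 3) = 0.44·0.8 + 0.31·0.6 + 0.25·0 = 0.538.

0.538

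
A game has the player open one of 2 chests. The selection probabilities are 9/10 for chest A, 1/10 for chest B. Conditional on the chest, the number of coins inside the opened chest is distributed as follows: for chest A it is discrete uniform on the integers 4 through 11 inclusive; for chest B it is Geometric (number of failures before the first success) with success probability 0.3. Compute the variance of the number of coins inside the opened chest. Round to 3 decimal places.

7.905

Per component, A: μ=7.5, E[X²]=61.5; B: μ=2.33333, E[X²]=13.2222.
E[X] = 0.9·7.5 + 0.1·2.33333 = 6.98333.
E[X²] = 0.9·61.5 + 0.1·13.2222 = 56.6722.
Var(X) = E[X²] − (E[X])² = 56.6722 − 48.7669 = 7.90528.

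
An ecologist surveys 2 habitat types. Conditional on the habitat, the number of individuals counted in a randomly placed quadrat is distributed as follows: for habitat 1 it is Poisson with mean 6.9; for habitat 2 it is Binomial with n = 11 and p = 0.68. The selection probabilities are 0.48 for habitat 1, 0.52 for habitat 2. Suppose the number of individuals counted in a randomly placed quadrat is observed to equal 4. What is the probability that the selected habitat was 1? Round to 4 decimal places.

0.7837

Likelihoods P(X=4 | ·): 1: 0.0951816; 2: 0.0242437.
Posterior ∝ prior × likelihood. Numerator for 1: 0.48·0.0951816 = 0.0456872.
Normalizing constant: 0.48·0.0951816 + 0.52·0.0242437 = 0.0582939.
P(1 | observation) = 0.0456872 / 0.0582939 = 0.783738.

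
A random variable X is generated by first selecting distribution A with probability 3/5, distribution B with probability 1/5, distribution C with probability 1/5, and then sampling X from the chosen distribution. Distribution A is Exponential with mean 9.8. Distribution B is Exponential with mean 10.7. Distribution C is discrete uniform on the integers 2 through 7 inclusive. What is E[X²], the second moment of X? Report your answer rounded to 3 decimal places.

For each component E[X²] = Var + (mean)², giving A: 192.08; B: 228.98; C: 23.1667.
Overall E[X²] = 0.6·192.08 + 0.2·228.98 + 0.2·23.1667 = 165.677.

165.677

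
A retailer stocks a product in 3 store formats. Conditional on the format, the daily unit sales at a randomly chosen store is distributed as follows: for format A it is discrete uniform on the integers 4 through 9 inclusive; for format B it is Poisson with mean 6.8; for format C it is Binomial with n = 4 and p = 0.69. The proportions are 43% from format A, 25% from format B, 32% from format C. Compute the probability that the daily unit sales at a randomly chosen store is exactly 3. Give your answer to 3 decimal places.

0.145

Conditional on each format, P(X = 3): A: 0; B: 0.0583678; C: 0.407351.
By total probability, P(X = 3) = 0.43·0 + 0.25·0.0583678 + 0.32·0.407351 = 0.144944.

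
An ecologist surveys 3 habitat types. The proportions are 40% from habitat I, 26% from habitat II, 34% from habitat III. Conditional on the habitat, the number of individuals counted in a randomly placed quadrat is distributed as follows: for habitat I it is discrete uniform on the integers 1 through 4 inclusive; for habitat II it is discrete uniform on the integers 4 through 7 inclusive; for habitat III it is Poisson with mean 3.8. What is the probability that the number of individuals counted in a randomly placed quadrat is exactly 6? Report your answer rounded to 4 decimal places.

Conditional on each habitat, P(X = 6): I: 0; II: 0.25; III: 0.0935513.
By total probability, P(X = 6) = 0.4·0 + 0.26·0.25 + 0.34·0.0935513 = 0.0968075.

0.0968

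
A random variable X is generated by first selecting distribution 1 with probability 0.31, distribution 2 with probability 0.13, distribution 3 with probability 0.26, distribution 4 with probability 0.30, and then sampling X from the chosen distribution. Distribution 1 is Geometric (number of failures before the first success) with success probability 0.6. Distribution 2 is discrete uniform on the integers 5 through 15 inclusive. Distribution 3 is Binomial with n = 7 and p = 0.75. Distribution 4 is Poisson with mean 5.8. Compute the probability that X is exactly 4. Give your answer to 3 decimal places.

Conditional on each component, P(X = 4): 1: 0.01536; 2: 0; 3: 0.173035; 4: 0.142755.
By total probability, P(X = 4) = 0.31·0.01536 + 0.13·0 + 0.26·0.173035 + 0.3·0.142755 = 0.0925773.

0.093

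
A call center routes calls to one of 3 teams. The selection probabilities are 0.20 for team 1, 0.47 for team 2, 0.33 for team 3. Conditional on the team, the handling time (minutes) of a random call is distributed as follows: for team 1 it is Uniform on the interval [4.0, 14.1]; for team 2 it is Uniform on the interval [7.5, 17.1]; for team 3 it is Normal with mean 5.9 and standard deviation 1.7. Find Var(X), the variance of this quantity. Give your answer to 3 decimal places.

14.264

Per component, 1: μ=9.05, E[X²]=90.4033; 2: μ=12.3, E[X²]=158.97; 3: μ=5.9, E[X²]=37.7.
E[X] = 0.2·9.05 + 0.47·12.3 + 0.33·5.9 = 9.538.
E[X²] = 0.2·90.4033 + 0.47·158.97 + 0.33·37.7 = 105.238.
Var(X) = E[X²] − (E[X])² = 105.238 − 90.9734 = 14.2641.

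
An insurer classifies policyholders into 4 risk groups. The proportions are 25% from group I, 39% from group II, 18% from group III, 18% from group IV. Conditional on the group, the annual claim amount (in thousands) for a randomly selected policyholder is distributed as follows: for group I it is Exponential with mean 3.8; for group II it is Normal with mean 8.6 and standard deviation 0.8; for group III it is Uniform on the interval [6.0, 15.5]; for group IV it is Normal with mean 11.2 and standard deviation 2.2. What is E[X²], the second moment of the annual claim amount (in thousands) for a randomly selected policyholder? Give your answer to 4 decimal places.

For each component E[X²] = Var + (mean)², giving I: 28.88; II: 74.6; III: 123.083; IV: 130.28.
Overall E[X²] = 0.25·28.88 + 0.39·74.6 + 0.18·123.083 + 0.18·130.28 = 81.9194.

81.9194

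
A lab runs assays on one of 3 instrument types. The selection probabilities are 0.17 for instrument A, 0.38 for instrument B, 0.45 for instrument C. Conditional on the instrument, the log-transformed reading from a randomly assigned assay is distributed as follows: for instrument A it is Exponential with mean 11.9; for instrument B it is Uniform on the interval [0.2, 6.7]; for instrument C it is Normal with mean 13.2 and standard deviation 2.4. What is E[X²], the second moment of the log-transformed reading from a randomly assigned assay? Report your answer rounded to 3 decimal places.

135.008

For each component E[X²] = Var + (mean)², giving A: 283.22; B: 15.4233; C: 180.
Overall E[X²] = 0.17·283.22 + 0.38·15.4233 + 0.45·180 = 135.008.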